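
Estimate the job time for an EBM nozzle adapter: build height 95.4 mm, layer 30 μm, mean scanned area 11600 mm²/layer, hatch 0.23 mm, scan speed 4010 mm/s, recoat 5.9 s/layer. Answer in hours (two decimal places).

Layers = ⌈95.4/0.03⌉ = 3180.
Per-layer scan distance: 11600 / 0.23 → 50434.8 mm.
Scan time per layer = 50434.8 / 4010, so 12.5773 s.
Time per layer = 12.5773 + 5.9, so 18.4773 s.
Build time = 3180 × 18.4773 = 58757.814 s = 16.32 hours.

16.32 hours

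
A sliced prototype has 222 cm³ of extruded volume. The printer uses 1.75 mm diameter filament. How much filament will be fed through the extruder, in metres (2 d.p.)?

A = π r² = π × 0.875² = 2.4053 mm².
L = 222000 mm³ / 2.4053 mm² = 92296.18 mm, i.e. 92.30 m.

92.30 m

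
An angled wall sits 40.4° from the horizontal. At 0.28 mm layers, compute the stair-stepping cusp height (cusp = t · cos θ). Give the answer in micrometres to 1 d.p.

213.2 μm

Cusp = layer height × cos(40.4°) = 0.28 × 0.7615 = 0.21322 mm = 213.2 μm.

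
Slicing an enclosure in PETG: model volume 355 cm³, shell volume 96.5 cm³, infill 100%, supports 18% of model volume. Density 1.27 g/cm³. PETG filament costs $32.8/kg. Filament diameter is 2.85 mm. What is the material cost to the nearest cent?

Volume inside the shell: 355 − 96.5 → 258.5 cm³.
Deposited infill: 1.00 × 258.5 → 258.5 cm³.
Support = 0.18 × 355, so 63.9 cm³.
Total printed volume = 96.5 + 258.5 + 63.9, so 418.9 cm³.
Mass = 418.9 × 1.27, so 532.003 g.
Cost = 532.003 g / 1000 × $32.8/kg = $17.45.

$17.45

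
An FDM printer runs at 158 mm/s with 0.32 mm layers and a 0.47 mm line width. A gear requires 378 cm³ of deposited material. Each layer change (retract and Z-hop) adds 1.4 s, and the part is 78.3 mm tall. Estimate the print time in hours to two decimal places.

4.51 hours

Extrusion cross-section: 0.32 × 0.47 → 0.1504 mm².
Toolpath length = 378 cm³ / 0.1504 mm² = 378000 / 0.1504 = 2513297.9 mm.
Print-move time = 2513297.9 / 158 = 15906.9 s.
Number of layers: 78.3 / 0.32 → 245 (rounded up).
Layer-change overhead = 245 × 1.4 = 343 s.
Altogether 15906.9 + 343 = 16249.9 s, i.e. 4.51 hours.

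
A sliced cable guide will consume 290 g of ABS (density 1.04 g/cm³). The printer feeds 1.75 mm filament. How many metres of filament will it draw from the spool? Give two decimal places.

Volume = 290 g / 1.04 g·cm⁻³ = 278.8462 cm³ = 278846.2 mm³.
A = π r² = π × 0.875² = 2.4053 mm².
L = V/A = 278846.2/2.4053 = 115929.9 mm → 115.93 m.

115.93 m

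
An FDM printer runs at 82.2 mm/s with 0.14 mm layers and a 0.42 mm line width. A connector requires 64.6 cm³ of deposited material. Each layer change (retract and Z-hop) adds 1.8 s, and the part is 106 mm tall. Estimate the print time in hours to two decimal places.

4.09 hours

Bead cross-section = 0.14 × 0.42, so 0.0588 mm².
Total extruded path = 64600/0.0588 = 1098639.5 mm.
Extrusion time = 1098639.5 / 82.2, so 13365.4 s.
Layers = ⌈106/0.14⌉ = 758.
Layer-change overhead: 758 × 1.8 → 1364.4 s.
Altogether 13365.4 + 1364.4 = 14729.8 s, i.e. 4.09 hours.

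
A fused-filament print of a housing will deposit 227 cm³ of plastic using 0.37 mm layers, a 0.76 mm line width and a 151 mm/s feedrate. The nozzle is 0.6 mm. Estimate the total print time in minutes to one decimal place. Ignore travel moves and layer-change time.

Extrusion cross-section = 0.37 × 0.76 = 0.2812 mm².
Path length: 227000 mm³ / 0.2812 mm² → 807254.6 mm.
Print-move time = 807254.6 / 151 = 5346.1 s.
In the requested units: 5346.1 s = 89.1 minutes.

89.1 minutes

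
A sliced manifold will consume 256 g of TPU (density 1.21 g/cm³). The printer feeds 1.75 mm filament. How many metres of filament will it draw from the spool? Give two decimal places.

Volume = 256 g / 1.21 g·cm⁻³ = 211.5702 cm³ = 211570.2 mm³.
A = π r² = π × 0.875² = 2.4053 mm².
L = V/A = 211570.2/2.4053 = 87960 mm → 87.96 m.

87.96 m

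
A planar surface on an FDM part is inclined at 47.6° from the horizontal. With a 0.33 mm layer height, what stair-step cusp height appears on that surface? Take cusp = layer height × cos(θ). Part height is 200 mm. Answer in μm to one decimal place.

222.5 μm

Cusp = layer height × cos(47.6°) = 0.33 × 0.6743 = 0.222519 mm = 222.5 μm.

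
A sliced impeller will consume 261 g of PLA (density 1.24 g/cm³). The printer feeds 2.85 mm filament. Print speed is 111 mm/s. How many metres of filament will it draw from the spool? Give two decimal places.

32.99 m

Extruded volume: 261/1.24 = 210.4839 cm³ (210483.9 mm³).
Filament cross-section = π × (2.85/2)² = 6.3794 mm².
L = V/A = 210483.9/6.3794 = 32994.31 mm → 32.99 m.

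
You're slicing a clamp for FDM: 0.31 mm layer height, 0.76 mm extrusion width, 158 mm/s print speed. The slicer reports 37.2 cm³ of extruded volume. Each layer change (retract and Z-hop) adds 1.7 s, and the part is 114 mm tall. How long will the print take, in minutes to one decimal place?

27.1 minutes

Bead cross-section = 0.31 × 0.76 = 0.2356 mm².
Toolpath length = 37.2 cm³ / 0.2356 mm² = 37200 / 0.2356 = 157894.7 mm.
Print-move time = 157894.7 / 158, so 999.3 s.
Number of layers: 114 / 0.31 → 368 (rounded up).
Layer-change overhead = 368 × 1.7 = 625.6 s.
Total = 999.3 + 625.6 = 1624.9 s = 27.1 minutes.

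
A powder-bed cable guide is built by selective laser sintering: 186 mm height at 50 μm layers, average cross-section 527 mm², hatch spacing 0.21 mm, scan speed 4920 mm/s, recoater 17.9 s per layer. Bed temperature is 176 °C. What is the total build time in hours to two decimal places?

19.02 hours

Number of layers: 186 / 0.05 → 3720 (rounded up).
Per-layer scan distance = 527 / 0.21 = 2509.5 mm.
Laser time per layer = 2509.5 / 4920 = 0.5101 s.
Layer cycle: 0.5101 + 17.9 → 18.4101 s.
Build time = 3720 × 18.4101 = 68485.572 s = 19.02 hours.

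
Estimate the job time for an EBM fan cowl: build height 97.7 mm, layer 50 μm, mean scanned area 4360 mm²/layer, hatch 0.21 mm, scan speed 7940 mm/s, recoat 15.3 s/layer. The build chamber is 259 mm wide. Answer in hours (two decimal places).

9.72 hours

Layer count = ceil(97.7 / 0.05) = 1954.
Per-layer scan distance: 4360 / 0.21 → 20761.9 mm.
Beam time per layer = 20761.9 / 7940 = 2.6148 s.
Per-layer time = 2.6148 + 15.3 = 17.9148 s.
Build time = 1954 × 17.9148 = 35005.5192 s = 9.72 hours.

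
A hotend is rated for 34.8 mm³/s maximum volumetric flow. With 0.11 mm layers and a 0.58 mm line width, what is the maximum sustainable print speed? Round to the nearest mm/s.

545 mm/s

Bead cross-section = 0.11 × 0.58, so 0.0638 mm².
Max speed = 34.8 / 0.0638 = 545.45 ≈ 545 mm/s.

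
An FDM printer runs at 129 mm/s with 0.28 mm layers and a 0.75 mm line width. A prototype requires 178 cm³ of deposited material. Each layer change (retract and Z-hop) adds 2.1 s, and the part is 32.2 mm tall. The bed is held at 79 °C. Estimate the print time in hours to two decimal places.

1.89 hours

Extrusion cross-section: 0.28 × 0.75 → 0.21 mm².
Total extruded path = 178000/0.21 = 847619 mm.
Print-move time = 847619 / 129 = 6570.7 s.
Layer count = ceil(32.2 / 0.28) = 115.
Layer-change overhead = 115 × 2.1 = 241.5 s.
Total = 6570.7 + 241.5 = 6812.2 s = 1.89 hours.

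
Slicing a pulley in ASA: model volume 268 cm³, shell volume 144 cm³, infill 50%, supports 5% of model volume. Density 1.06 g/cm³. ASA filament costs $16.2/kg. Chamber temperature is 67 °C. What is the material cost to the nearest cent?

Interior volume = 268 − 144 = 124 cm³.
Infill volume = 0.50 × 124 = 62 cm³.
Support = 0.05 × 268, so 13.4 cm³.
Total printed volume = 144 + 62 + 13.4, so 219.4 cm³.
Mass: 219.4 × 1.06 → 232.564 g.
Cost = 232.564 g / 1000 × $16.2/kg = $3.77.

$3.77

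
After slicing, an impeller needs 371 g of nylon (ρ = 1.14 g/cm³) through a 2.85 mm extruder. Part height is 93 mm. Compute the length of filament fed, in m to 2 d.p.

51.01 m

Extruded volume: 371/1.14 = 325.4386 cm³ (325438.6 mm³).
A = π r² = π × 1.425² = 6.3794 mm².
Length = 325438.6 / 6.3794 = 51013.98 mm = 51.01 m.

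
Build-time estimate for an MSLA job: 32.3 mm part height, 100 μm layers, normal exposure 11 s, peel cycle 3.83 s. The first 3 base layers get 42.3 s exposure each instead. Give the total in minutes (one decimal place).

Layer count = ceil(32.3 / 0.1) = 323.
Burn-in layers = 3 × (42.3 + 3.83), so 138.39 s.
Remaining layers = 320 × (11 + 3.83) = 4745.6 s.
Sum: 138.39 + 4745.6 = 4883.99 s → 81.4 minutes.

81.4 minutes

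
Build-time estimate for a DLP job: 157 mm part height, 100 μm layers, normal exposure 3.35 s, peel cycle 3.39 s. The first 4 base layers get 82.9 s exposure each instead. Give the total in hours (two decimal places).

Layers = ⌈157/0.1⌉ = 1570.
Base layers: 4 × (82.9 + 3.39) → 345.16 s.
Regular layers = 1566 × (3.35 + 3.39) = 10554.84 s.
Sum: 345.16 + 10554.84 = 10900 s → 3.03 hours.

3.03 hours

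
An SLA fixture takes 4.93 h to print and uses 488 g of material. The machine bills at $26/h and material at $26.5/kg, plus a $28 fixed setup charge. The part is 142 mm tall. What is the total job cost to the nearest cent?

Machine-time cost: 26 × 4.93 → $128.18.
Feedstock cost = 26.5 × 488/1000 = $12.932.
Total = 128.18 + 12.932 + 28 = 169.112 ≈ $169.11.

$169.11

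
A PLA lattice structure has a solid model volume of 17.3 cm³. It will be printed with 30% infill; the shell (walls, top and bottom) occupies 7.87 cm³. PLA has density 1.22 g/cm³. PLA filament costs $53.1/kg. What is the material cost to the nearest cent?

$0.69

Interior volume: 17.3 − 7.87 → 9.43 cm³.
Deposited infill: 0.30 × 9.43 → 2.829 cm³.
Deposited volume = 7.87 + 2.829, so 10.699 cm³.
Mass = 10.699 × 1.22, so 13.05278 g.
At $53.1/kg: 13.05278/1000 × 53.1 = $0.69.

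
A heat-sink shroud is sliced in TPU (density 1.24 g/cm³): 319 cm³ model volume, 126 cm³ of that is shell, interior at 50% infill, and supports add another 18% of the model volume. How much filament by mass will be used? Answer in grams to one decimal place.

Volume inside the shell = 319 − 126 = 193 cm³.
Deposited infill = 0.50 × 193 = 96.5 cm³.
Support: 0.18 × 319 → 57.42 cm³.
Deposited volume = 126 + 96.5 + 57.42, so 279.92 cm³.
Mass: 279.92 × 1.24 → 347.1008 g.

347.1 g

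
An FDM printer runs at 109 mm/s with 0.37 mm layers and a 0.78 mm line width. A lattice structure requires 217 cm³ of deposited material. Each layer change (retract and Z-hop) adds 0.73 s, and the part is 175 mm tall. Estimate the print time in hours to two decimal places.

Bead cross-section = 0.37 × 0.78, so 0.2886 mm².
Toolpath length = 217 cm³ / 0.2886 mm² = 217000 / 0.2886 = 751905.8 mm.
Time extruding = 751905.8 / 109 = 6898.2 s.
Number of layers: 175 / 0.37 → 473 (rounded up).
Non-print overhead = 473 × 0.73 = 345.29 s.
Total = 6898.2 + 345.29 = 7243.49 s = 2.01 hours.

2.01 hours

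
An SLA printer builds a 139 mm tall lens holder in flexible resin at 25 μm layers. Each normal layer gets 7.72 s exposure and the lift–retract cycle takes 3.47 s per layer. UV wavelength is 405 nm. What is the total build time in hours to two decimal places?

Layer count = ceil(139 / 0.025) = 5560.
Per-layer time: 7.72 + 3.47 → 11.19 s.
Total = 5560 × 11.19 = 62216.4 s = 17.28 hours.

17.28 hours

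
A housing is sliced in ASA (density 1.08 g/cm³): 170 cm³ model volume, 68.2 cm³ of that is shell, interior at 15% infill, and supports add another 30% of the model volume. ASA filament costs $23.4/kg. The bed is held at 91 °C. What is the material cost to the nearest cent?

$3.40

Volume inside the shell = 170 − 68.2 = 101.8 cm³.
Deposited infill: 0.15 × 101.8 → 15.27 cm³.
Support = 0.30 × 170 = 51 cm³.
Total extruded: 68.2 + 15.27 + 51 → 134.47 cm³.
Mass: 134.47 × 1.08 → 145.2276 g.
At $23.4/kg: 145.2276/1000 × 23.4 = $3.40.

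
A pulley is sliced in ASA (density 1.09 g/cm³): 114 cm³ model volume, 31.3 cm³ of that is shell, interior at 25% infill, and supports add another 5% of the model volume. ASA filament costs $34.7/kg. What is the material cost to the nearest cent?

$2.18

Interior volume: 114 − 31.3 → 82.7 cm³.
Infill volume = 0.25 × 82.7 = 20.675 cm³.
Support = 0.05 × 114 = 5.7 cm³.
Total extruded: 31.3 + 20.675 + 5.7 → 57.675 cm³.
Mass: 57.675 × 1.09 → 62.86575 g.
Cost = 62.86575 g / 1000 × $34.7/kg = $2.18.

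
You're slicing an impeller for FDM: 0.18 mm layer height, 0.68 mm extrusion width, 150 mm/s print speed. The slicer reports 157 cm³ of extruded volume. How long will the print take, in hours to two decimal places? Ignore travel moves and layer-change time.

Bead cross-section: 0.18 × 0.68 → 0.1224 mm².
Total extruded path = 157000/0.1224 = 1282679.7 mm.
Print-move time = 1282679.7 / 150 = 8551.2 s.
8551.2 s = 2.38 hours.

2.38 hours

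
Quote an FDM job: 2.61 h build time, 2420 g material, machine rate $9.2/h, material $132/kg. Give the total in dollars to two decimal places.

Time charge: 9.2 × 2.61 → $24.012.
Feedstock cost = 132 × 2420/1000, so $319.44.
Job cost: 24.012 + 319.44 = 343.452 ≈ $343.45.

$343.45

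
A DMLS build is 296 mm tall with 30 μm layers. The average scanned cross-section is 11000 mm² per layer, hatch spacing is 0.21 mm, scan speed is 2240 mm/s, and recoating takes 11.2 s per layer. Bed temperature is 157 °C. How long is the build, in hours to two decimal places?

Number of layers: 296 / 0.03 → 9867 (rounded up).
Scan path per layer: 11000 / 0.21 → 52381 mm.
Per-layer scan time = 52381 / 2240 = 23.3844 s.
Time per layer = 23.3844 + 11.2 = 34.5844 s.
Total: 9867 × 34.5844 s = 341244.2748 s → 94.79 hours.

94.79 hours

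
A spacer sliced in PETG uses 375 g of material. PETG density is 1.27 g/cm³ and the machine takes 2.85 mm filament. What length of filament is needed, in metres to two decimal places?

Volume = 375 g / 1.27 g·cm⁻³ = 295.2756 cm³ = 295275.6 mm³.
Cross-section of 2.85 mm filament: π·(2.85/2)² = 6.3794 mm².
L = V/A = 295275.6/6.3794 = 46285.79 mm → 46.29 m.

46.29 m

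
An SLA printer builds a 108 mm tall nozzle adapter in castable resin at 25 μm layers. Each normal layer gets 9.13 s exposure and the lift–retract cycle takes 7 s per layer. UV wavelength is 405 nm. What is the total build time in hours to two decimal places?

19.36 hours

Number of layers: 108 / 0.025 → 4320 (rounded up).
Cycle time = 9.13 + 7 = 16.13 s.
Build time: 4320 × 16.13 s = 69681.6 s, i.e. 19.36 hours.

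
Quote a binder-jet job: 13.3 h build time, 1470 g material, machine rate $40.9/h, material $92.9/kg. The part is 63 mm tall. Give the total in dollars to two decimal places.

Machine-time cost: 40.9 × 13.3 → $543.97.
Feedstock cost = 92.9 × 1470/1000, so $136.563.
Total = 543.97 + 136.563 = 680.533 ≈ $680.53.

$680.53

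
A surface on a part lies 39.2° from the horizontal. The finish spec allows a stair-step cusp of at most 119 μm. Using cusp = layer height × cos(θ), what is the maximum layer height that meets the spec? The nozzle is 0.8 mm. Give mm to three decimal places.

0.154 mm

Layer height = cusp / cos(39.2°) = 0.119 / 0.7749 = 0.154 mm.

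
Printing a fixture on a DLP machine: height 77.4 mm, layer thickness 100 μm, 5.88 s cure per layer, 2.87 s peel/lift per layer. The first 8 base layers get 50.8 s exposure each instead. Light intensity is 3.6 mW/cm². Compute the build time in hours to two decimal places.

Number of layers: 77.4 / 0.1 → 774 (rounded up).
Burn-in layers = 8 × (50.8 + 2.87) = 429.36 s.
Normal layers = 766 × (5.88 + 2.87), so 6702.5 s.
Sum: 429.36 + 6702.5 = 7131.86 s → 1.98 hours.

1.98 hours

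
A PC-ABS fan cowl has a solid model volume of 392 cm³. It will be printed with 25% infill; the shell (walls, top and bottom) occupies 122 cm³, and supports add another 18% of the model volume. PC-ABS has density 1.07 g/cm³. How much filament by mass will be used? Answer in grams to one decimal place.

Infill region: 392 − 122 → 270 cm³.
Infill volume: 0.25 × 270 → 67.5 cm³.
Support: 0.18 × 392 → 70.56 cm³.
Total printed volume = 122 + 67.5 + 70.56, so 260.06 cm³.
Mass: 260.06 × 1.07 → 278.2642 g.

278.3 g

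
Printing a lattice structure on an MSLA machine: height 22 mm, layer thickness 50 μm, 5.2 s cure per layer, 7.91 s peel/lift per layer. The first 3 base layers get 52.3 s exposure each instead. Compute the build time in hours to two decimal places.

1.64 hours

Number of layers: 22 / 0.05 → 440 (rounded up).
Burn-in layers = 3 × (52.3 + 7.91), so 180.63 s.
Regular layers = 437 × (5.2 + 7.91) = 5729.07 s.
Sum: 180.63 + 5729.07 = 5909.7 s → 1.64 hours.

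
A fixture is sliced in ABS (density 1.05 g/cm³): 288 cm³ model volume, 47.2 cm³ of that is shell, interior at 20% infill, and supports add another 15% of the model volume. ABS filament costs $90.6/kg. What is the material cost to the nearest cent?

Infill region = 288 − 47.2, so 240.8 cm³.
Infill volume: 0.20 × 240.8 → 48.16 cm³.
Support: 0.15 × 288 → 43.2 cm³.
Total extruded = 47.2 + 48.16 + 43.2, so 138.56 cm³.
Mass = 138.56 × 1.05 = 145.488 g.
At $90.6/kg: 145.488/1000 × 90.6 = $13.18.

$13.18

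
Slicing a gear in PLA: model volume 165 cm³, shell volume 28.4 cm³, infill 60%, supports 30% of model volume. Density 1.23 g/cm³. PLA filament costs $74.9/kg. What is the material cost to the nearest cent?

Infill region: 165 − 28.4 → 136.6 cm³.
Infill volume = 0.60 × 136.6, so 81.96 cm³.
Support = 0.30 × 165, so 49.5 cm³.
Deposited volume = 28.4 + 81.96 + 49.5 = 159.86 cm³.
Mass = 159.86 × 1.23 = 196.6278 g.
Cost = 196.6278 g / 1000 × $74.9/kg = $14.73.

$14.73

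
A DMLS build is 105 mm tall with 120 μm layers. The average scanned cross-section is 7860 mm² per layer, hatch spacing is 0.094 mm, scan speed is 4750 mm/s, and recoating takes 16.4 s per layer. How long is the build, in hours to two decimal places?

8.26 hours

Layer count = ceil(105 / 0.12) = 875.
Per-layer scan distance = 7860 / 0.094 = 83617 mm.
Laser time per layer: 83617 / 4750 → 17.6036 s.
Per-layer time = 17.6036 + 16.4 = 34.0036 s.
Build time = 875 × 34.0036 = 29753.15 s = 8.26 hours.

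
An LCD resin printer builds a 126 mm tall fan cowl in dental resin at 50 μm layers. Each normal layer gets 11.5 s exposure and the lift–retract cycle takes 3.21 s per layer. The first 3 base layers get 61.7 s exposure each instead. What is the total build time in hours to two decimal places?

10.34 hours

Layers = ⌈126/0.05⌉ = 2520.
Burn-in layers: 3 × (61.7 + 3.21) → 194.73 s.
Regular layers = 2517 × (11.5 + 3.21), so 37025.07 s.
Total = 194.73 + 37025.07 = 37219.8 s = 10.34 hours.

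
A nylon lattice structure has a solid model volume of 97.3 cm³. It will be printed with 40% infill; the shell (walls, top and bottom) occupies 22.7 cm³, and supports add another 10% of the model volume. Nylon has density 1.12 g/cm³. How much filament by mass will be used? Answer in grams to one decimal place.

Infill region = 97.3 − 22.7 = 74.6 cm³.
Infill deposited = 0.40 × 74.6 = 29.84 cm³.
Support: 0.10 × 97.3 → 9.73 cm³.
Deposited volume = 22.7 + 29.84 + 9.73, so 62.27 cm³.
Mass: 62.27 × 1.12 → 69.7424 g.

69.7 g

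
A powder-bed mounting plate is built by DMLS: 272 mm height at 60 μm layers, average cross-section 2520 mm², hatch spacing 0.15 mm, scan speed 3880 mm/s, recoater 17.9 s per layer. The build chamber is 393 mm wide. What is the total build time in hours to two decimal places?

Layers = ⌈272/0.06⌉ = 4534.
Per-layer scan distance = 2520 / 0.15 = 16800 mm.
Per-layer scan time: 16800 / 3880 → 4.3299 s.
Layer cycle = 4.3299 + 17.9 = 22.2299 s.
Total: 4534 × 22.2299 s = 100790.3666 s → 28.00 hours.

28.00 hours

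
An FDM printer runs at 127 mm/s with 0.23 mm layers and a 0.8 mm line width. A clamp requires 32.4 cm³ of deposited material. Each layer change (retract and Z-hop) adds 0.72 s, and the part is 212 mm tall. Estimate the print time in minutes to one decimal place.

34.2 minutes

Extrusion cross-section = 0.23 × 0.8 = 0.184 mm².
Toolpath length = 32.4 cm³ / 0.184 mm² = 32400 / 0.184 = 176087 mm.
Extrusion time = 176087 / 127, so 1386.5 s.
Number of layers: 212 / 0.23 → 922 (rounded up).
Z-hop total = 922 × 0.72 = 663.84 s.
Total = 1386.5 + 663.84 = 2050.34 s = 34.2 minutes.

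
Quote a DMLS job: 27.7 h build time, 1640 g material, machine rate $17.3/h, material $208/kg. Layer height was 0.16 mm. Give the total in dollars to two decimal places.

$820.33

Time charge = 17.3 × 27.7, so $479.21.
Material charge: 208 × 1640/1000 → $341.12.
Total = 479.21 + 341.12 = $820.33.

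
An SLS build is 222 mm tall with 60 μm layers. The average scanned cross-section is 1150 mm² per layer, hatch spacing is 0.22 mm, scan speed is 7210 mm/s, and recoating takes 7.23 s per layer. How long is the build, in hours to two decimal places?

Number of layers: 222 / 0.06 → 3700 (rounded up).
Scan path per layer = 1150 / 0.22, so 5227.3 mm.
Per-layer scan time = 5227.3 / 7210 = 0.725 s.
Per-layer time = 0.725 + 7.23 = 7.955 s.
Total: 3700 × 7.955 s = 29433.5 s → 8.18 hours.

8.18 hours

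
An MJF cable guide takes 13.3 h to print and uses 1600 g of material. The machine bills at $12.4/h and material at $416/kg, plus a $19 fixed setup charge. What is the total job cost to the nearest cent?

$849.52

Time charge = 12.4 × 13.3 = $164.92.
Feedstock cost = 416 × 1600/1000, so $665.60.
Adding setup: 164.92 + 665.60 + 19 → $849.52.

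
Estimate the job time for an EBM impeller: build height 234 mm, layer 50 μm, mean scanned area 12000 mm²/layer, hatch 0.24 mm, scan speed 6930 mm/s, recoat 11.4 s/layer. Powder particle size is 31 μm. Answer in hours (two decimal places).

Layers = ⌈234/0.05⌉ = 4680.
Hatch length per layer: 12000 / 0.24 → 50000 mm.
Beam time per layer = 50000 / 6930 = 7.215 s.
Layer cycle: 7.215 + 11.4 → 18.615 s.
Build time = 4680 × 18.615 = 87118.2 s = 24.20 hours.

24.20 hours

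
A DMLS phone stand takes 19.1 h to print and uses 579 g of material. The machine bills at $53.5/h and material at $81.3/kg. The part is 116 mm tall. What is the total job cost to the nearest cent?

Machine cost = 53.5 × 19.1 = $1021.85.
Feedstock cost: 81.3 × 579/1000 → $47.0727.
Job cost: 1021.85 + 47.0727 = 1068.9227 ≈ $1068.92.

$1068.92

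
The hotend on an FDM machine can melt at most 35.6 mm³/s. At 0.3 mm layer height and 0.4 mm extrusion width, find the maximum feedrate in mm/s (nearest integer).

Bead cross-section = 0.3 × 0.4 = 0.12 mm².
Max speed = 35.6 / 0.12 = 296.67 ≈ 297 mm/s.

297 mm/s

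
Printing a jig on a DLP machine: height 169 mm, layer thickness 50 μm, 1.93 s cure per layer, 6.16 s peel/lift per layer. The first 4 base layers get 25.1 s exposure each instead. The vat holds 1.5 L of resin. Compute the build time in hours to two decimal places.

7.62 hours

Layer count = ceil(169 / 0.05) = 3380.
Burn-in layers = 4 × (25.1 + 6.16) = 125.04 s.
Normal layers = 3376 × (1.93 + 6.16), so 27311.84 s.
Total = 125.04 + 27311.84 = 27436.88 s = 7.62 hours.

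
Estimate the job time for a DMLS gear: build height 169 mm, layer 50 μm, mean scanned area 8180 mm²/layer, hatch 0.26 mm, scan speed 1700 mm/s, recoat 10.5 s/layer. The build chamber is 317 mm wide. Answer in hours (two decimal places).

27.23 hours

Layers = ⌈169/0.05⌉ = 3380.
Per-layer scan distance = 8180 / 0.26, so 31461.5 mm.
Scan time per layer: 31461.5 / 1700 → 18.5068 s.
Per-layer time = 18.5068 + 10.5, so 29.0068 s.
3380 layers × 29.0068 s/layer = 98042.984 s, i.e. 27.23 hours.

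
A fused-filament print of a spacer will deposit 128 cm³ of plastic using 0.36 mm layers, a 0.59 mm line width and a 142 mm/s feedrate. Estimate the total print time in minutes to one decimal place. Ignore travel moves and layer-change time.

Line area: 0.36 × 0.59 → 0.2124 mm².
Path length: 128000 mm³ / 0.2124 mm² → 602636.5 mm.
Print-move time: 602636.5 / 142 → 4243.9 s.
4243.9 s = 70.7 minutes.

70.7 minutes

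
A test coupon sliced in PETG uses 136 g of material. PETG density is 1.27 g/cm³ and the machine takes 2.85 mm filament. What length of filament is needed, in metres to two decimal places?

16.79 m

Volume = 136 g / 1.27 g·cm⁻³ = 107.0866 cm³ = 107086.6 mm³.
A = π r² = π × 1.425² = 6.3794 mm².
L = V/A = 107086.6/6.3794 = 16786.31 mm → 16.79 m.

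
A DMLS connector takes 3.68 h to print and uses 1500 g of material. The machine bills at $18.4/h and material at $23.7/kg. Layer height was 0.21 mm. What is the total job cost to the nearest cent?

$103.26

Time charge = 18.4 × 3.68, so $67.712.
Feedstock cost = 23.7 × 1500/1000 = $35.55.
Job cost: 67.712 + 35.55 = 103.262 ≈ $103.26.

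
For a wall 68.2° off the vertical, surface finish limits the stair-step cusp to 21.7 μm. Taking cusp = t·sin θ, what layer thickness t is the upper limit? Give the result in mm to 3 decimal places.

0.023 mm

sin(68.2°) = 0.9285; t_max = 0.0217/0.9285 = 0.023 mm.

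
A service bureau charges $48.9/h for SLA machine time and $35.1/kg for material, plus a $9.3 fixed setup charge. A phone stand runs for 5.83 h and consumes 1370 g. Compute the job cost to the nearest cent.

$342.47

Machine cost: 48.9 × 5.83 → $285.087.
Material charge: 35.1 × 1370/1000 → $48.087.
Total = 285.087 + 48.087 + 9.3 = 342.474 ≈ $342.47.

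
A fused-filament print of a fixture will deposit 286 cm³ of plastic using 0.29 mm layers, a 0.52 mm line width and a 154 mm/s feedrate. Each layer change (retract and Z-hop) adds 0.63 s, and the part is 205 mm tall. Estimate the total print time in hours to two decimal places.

Line area = 0.29 × 0.52 = 0.1508 mm².
Total extruded path = 286000/0.1508 = 1896551.7 mm.
Time extruding = 1896551.7 / 154, so 12315.3 s.
Layers = ⌈205/0.29⌉ = 707.
Non-print overhead = 707 × 0.63, so 445.41 s.
Total = 12315.3 + 445.41 = 12760.71 s = 3.54 hours.

3.54 hours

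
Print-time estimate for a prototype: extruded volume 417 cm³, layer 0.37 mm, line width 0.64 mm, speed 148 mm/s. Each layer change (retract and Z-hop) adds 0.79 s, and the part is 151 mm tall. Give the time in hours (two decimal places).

Bead cross-section: 0.37 × 0.64 → 0.2368 mm².
Total extruded path = 417000/0.2368 = 1760979.7 mm.
Extrusion time = 1760979.7 / 148, so 11898.5 s.
Layers = ⌈151/0.37⌉ = 409.
Layer-change overhead: 409 × 0.79 → 323.11 s.
Total = 11898.5 + 323.11 = 12221.61 s = 3.39 hours.

3.39 hours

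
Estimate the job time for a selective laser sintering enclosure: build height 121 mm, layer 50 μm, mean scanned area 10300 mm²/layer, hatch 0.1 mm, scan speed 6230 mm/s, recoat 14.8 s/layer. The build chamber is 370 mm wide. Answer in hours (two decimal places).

Number of layers: 121 / 0.05 → 2420 (rounded up).
Per-layer scan distance = 10300 / 0.1 = 103000 mm.
Laser time per layer = 103000 / 6230 = 16.5329 s.
Layer cycle = 16.5329 + 14.8 = 31.3329 s.
Build time = 2420 × 31.3329 = 75825.618 s = 21.06 hours.

21.06 hours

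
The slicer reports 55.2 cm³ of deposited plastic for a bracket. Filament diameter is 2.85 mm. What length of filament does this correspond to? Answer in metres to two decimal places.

Filament cross-section = π × (2.85/2)² = 6.3794 mm².
Length = 55.2 cm³ / 6.3794 mm² = 55200 / 6.3794 = 8652.85 mm = 8.65 m.

8.65 m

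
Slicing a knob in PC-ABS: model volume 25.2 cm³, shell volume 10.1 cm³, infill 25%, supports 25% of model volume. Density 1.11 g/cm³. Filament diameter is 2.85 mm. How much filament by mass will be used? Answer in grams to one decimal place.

22.4 g

Interior volume = 25.2 − 10.1, so 15.1 cm³.
Infill volume = 0.25 × 15.1, so 3.775 cm³.
Support = 0.25 × 25.2 = 6.3 cm³.
Total printed volume = 10.1 + 3.775 + 6.3, so 20.175 cm³.
Mass = 20.175 × 1.11 = 22.39425 g.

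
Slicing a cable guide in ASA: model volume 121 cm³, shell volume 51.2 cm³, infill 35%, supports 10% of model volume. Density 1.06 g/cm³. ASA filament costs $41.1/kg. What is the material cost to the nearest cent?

Interior volume: 121 − 51.2 → 69.8 cm³.
Infill volume: 0.35 × 69.8 → 24.43 cm³.
Support = 0.10 × 121 = 12.1 cm³.
Total printed volume = 51.2 + 24.43 + 12.1, so 87.73 cm³.
Mass = 87.73 × 1.06, so 92.9938 g.
At $41.1/kg: 92.9938/1000 × 41.1 = $3.82.

$3.82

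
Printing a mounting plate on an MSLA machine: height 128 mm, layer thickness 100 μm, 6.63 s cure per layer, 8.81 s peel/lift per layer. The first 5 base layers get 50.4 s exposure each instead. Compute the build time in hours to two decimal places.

Layer count = ceil(128 / 0.1) = 1280.
Burn-in layers: 5 × (50.4 + 8.81) → 296.05 s.
Remaining layers = 1275 × (6.63 + 8.81) = 19686 s.
Total = 296.05 + 19686 = 19982.05 s = 5.55 hours.

5.55 hours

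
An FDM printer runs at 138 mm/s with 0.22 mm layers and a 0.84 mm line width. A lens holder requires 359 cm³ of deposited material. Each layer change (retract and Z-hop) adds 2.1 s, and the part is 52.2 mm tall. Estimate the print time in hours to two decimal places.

Line area = 0.22 × 0.84 = 0.1848 mm².
Total extruded path = 359000/0.1848 = 1942640.7 mm.
Extrusion time = 1942640.7 / 138 = 14077.1 s.
Number of layers: 52.2 / 0.22 → 238 (rounded up).
Layer-change overhead: 238 × 2.1 → 499.8 s.
Altogether 14077.1 + 499.8 = 14576.9 s, i.e. 4.05 hours.

4.05 hours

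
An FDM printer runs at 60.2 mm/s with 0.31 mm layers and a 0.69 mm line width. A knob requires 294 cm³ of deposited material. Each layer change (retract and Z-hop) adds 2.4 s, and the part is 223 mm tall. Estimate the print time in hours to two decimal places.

Bead cross-section: 0.31 × 0.69 → 0.2139 mm².
Total extruded path = 294000/0.2139 = 1374474.1 mm.
Print-move time: 1374474.1 / 60.2 → 22831.8 s.
Layers = ⌈223/0.31⌉ = 720.
Non-print overhead = 720 × 2.4, so 1728 s.
Total = 22831.8 + 1728 = 24559.8 s = 6.82 hours.

6.82 hours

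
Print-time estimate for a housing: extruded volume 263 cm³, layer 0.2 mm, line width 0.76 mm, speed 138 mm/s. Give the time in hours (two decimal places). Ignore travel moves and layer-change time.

Bead cross-section = 0.2 × 0.76 = 0.152 mm².
Path length: 263000 mm³ / 0.152 mm² → 1730263.2 mm.
Print-move time = 1730263.2 / 138, so 12538.1 s.
That's 12538.1 s → 3.48 hours.

3.48 hours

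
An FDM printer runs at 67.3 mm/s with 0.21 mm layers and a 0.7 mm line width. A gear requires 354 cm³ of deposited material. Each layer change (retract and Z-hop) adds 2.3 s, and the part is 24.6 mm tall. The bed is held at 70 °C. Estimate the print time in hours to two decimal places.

10.01 hours

Line area: 0.21 × 0.7 → 0.147 mm².
Toolpath length = 354 cm³ / 0.147 mm² = 354000 / 0.147 = 2408163.3 mm.
Print-move time = 2408163.3 / 67.3, so 35782.5 s.
Number of layers: 24.6 / 0.21 → 118 (rounded up).
Layer-change overhead = 118 × 2.3, so 271.4 s.
Total = 35782.5 + 271.4 = 36053.9 s = 10.01 hours.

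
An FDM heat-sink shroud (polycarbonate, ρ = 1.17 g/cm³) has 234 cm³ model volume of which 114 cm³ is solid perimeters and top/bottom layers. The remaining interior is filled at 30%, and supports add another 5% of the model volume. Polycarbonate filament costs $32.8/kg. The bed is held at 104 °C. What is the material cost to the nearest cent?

$6.21

Interior volume = 234 − 114, so 120 cm³.
Infill volume = 0.30 × 120 = 36 cm³.
Support: 0.05 × 234 → 11.7 cm³.
Deposited volume: 114 + 36 + 11.7 → 161.7 cm³.
Mass = 161.7 × 1.17, so 189.189 g.
At $32.8/kg: 189.189/1000 × 32.8 = $6.21.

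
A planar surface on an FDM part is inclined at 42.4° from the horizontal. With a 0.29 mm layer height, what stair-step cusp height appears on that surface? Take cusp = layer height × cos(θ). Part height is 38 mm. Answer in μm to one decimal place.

214.2 μm

cos(42.4°) = 0.7385, so cusp = 0.29 × 0.7385 = 0.214165 mm → 214.2 μm.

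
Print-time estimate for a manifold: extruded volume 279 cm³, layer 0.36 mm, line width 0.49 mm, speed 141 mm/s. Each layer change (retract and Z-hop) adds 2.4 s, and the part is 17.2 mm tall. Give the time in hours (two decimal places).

Extrusion cross-section = 0.36 × 0.49 = 0.1764 mm².
Total extruded path = 279000/0.1764 = 1581632.7 mm.
Time extruding = 1581632.7 / 141 = 11217.3 s.
Layer count = ceil(17.2 / 0.36) = 48.
Non-print overhead = 48 × 2.4 = 115.2 s.
Altogether 11217.3 + 115.2 = 11332.5 s, i.e. 3.15 hours.

3.15 hours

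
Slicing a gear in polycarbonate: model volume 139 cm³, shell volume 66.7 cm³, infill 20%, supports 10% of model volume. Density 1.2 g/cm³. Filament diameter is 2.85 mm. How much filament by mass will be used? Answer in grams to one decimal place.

114.1 g

Infill region = 139 − 66.7 = 72.3 cm³.
Infill volume: 0.20 × 72.3 → 14.46 cm³.
Support = 0.10 × 139, so 13.9 cm³.
Total extruded = 66.7 + 14.46 + 13.9, so 95.06 cm³.
Mass = 95.06 × 1.2, so 114.072 g.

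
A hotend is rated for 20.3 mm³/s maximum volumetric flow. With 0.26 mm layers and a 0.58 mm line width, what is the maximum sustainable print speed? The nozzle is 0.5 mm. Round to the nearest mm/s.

Bead cross-section: 0.26 × 0.58 → 0.1508 mm².
Max speed = 20.3 / 0.1508 = 134.62 ≈ 135 mm/s.

135 mm/s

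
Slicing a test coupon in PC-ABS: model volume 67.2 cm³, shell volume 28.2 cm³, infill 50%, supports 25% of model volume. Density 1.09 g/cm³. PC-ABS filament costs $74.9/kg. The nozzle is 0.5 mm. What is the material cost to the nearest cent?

$5.27

Interior volume = 67.2 − 28.2, so 39 cm³.
Deposited infill = 0.50 × 39 = 19.5 cm³.
Support = 0.25 × 67.2, so 16.8 cm³.
Total extruded: 28.2 + 19.5 + 16.8 → 64.5 cm³.
Mass = 64.5 × 1.09 = 70.305 g.
At $74.9/kg: 70.305/1000 × 74.9 = $5.27.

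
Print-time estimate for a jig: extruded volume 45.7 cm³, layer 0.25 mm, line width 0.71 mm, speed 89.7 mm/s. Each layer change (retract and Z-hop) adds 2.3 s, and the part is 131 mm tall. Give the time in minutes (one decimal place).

67.9 minutes

Bead cross-section = 0.25 × 0.71 = 0.1775 mm².
Total extruded path = 45700/0.1775 = 257464.8 mm.
Extrusion time: 257464.8 / 89.7 → 2870.3 s.
Layer count = ceil(131 / 0.25) = 524.
Non-print overhead = 524 × 2.3, so 1205.2 s.
Total = 2870.3 + 1205.2 = 4075.5 s = 67.9 minutes.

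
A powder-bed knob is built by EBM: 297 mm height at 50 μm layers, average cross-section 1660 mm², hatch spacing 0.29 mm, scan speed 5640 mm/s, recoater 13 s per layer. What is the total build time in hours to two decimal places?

Number of layers: 297 / 0.05 → 5940 (rounded up).
Hatch length per layer = 1660 / 0.29, so 5724.1 mm.
Beam time per layer = 5724.1 / 5640, so 1.0149 s.
Time per layer = 1.0149 + 13 = 14.0149 s.
Build time = 5940 × 14.0149 = 83248.506 s = 23.12 hours.

23.12 hours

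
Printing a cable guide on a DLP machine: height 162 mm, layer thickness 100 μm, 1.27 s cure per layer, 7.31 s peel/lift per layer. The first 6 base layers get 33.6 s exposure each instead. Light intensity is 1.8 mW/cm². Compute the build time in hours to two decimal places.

Layers = ⌈162/0.1⌉ = 1620.
Burn-in layers = 6 × (33.6 + 7.31) = 245.46 s.
Normal layers = 1614 × (1.27 + 7.31) = 13848.12 s.
Total = 245.46 + 13848.12 = 14093.58 s = 3.91 hours.

3.91 hours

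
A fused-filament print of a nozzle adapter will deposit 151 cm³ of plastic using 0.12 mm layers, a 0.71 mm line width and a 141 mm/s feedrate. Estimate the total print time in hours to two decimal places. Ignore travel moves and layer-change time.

3.49 hours

Extrusion cross-section = 0.12 × 0.71 = 0.0852 mm².
Path length: 151000 mm³ / 0.0852 mm² → 1772300.5 mm.
Print-move time: 1772300.5 / 141 → 12569.5 s.
Converting: 12569.5 s = 3.49 hours.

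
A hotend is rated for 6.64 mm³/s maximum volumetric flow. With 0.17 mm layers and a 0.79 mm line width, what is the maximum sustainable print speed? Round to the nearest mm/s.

A = 0.17 × 0.79 = 0.1343 mm².
Max speed = 6.64 / 0.1343 = 49.44 ≈ 49 mm/s.

49 mm/s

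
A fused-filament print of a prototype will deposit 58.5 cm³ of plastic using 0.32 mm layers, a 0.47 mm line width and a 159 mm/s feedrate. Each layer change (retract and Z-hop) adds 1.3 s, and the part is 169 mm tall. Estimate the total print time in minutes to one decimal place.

52.2 minutes

Extrusion cross-section = 0.32 × 0.47, so 0.1504 mm².
Path length: 58500 mm³ / 0.1504 mm² → 388962.8 mm.
Print-move time = 388962.8 / 159, so 2446.3 s.
Layers = ⌈169/0.32⌉ = 529.
Z-hop total: 529 × 1.3 → 687.7 s.
Total = 2446.3 + 687.7 = 3134 s = 52.2 minutes.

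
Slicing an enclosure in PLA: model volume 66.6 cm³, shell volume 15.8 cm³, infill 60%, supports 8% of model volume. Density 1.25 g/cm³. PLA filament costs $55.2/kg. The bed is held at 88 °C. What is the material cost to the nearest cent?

Infill region: 66.6 − 15.8 → 50.8 cm³.
Infill volume = 0.60 × 50.8 = 30.48 cm³.
Support = 0.08 × 66.6 = 5.328 cm³.
Deposited volume = 15.8 + 30.48 + 5.328 = 51.608 cm³.
Mass = 51.608 × 1.25, so 64.51 g.
Cost = 64.51 g / 1000 × $55.2/kg = $3.56.

$3.56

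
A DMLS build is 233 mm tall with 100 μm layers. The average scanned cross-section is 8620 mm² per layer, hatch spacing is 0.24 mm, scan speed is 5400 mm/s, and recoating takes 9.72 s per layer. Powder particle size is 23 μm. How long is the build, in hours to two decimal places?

Layers = ⌈233/0.1⌉ = 2330.
Scan path per layer = 8620 / 0.24 = 35916.7 mm.
Laser time per layer = 35916.7 / 5400 = 6.6512 s.
Per-layer time = 6.6512 + 9.72, so 16.3712 s.
Total: 2330 × 16.3712 s = 38144.896 s → 10.60 hours.

10.60 hours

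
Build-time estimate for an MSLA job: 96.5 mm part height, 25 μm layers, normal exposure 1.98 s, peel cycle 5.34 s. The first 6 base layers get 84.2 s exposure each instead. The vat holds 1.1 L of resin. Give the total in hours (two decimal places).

Layer count = ceil(96.5 / 0.025) = 3860.
Burn-in layers = 6 × (84.2 + 5.34), so 537.24 s.
Remaining layers: 3854 × (1.98 + 5.34) → 28211.28 s.
Total = 537.24 + 28211.28 = 28748.52 s = 7.99 hours.

7.99 hours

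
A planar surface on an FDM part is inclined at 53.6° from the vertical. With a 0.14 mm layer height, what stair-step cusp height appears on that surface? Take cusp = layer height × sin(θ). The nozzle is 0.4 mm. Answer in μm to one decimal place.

112.7 μm

Cusp = layer height × sin(53.6°) = 0.14 × 0.8049 = 0.112686 mm = 112.7 μm.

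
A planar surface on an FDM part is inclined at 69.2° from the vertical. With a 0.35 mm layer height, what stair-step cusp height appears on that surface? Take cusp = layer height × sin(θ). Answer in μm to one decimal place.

327.2 μm

Cusp = layer height × sin(69.2°) = 0.35 × 0.9348 = 0.32718 mm = 327.2 μm.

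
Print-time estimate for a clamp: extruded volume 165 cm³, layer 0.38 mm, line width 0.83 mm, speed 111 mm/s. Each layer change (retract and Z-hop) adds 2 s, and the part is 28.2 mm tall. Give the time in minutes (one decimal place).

81.1 minutes

Extrusion cross-section = 0.38 × 0.83, so 0.3154 mm².
Path length: 165000 mm³ / 0.3154 mm² → 523145.2 mm.
Print-move time = 523145.2 / 111, so 4713 s.
Layers = ⌈28.2/0.38⌉ = 75.
Layer-change overhead = 75 × 2, so 150 s.
Total = 4713 + 150 = 4863 s = 81.1 minutes.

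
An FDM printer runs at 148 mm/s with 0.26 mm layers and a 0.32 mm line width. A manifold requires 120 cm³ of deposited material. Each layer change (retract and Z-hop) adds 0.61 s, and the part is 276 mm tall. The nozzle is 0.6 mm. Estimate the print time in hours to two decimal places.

2.89 hours

Extrusion cross-section = 0.26 × 0.32, so 0.0832 mm².
Total extruded path = 120000/0.0832 = 1442307.7 mm.
Extrusion time = 1442307.7 / 148 = 9745.3 s.
Layers = ⌈276/0.26⌉ = 1062.
Z-hop total = 1062 × 0.61, so 647.82 s.
Total = 9745.3 + 647.82 = 10393.12 s = 2.89 hours.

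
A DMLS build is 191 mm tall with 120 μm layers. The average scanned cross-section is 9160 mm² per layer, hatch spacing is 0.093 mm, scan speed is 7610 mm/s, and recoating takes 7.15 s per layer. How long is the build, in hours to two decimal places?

Layer count = ceil(191 / 0.12) = 1592.
Hatch length per layer: 9160 / 0.093 → 98494.6 mm.
Per-layer scan time = 98494.6 / 7610, so 12.9428 s.
Layer cycle = 12.9428 + 7.15, so 20.0928 s.
Build time = 1592 × 20.0928 = 31987.7376 s = 8.89 hours.

8.89 hours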